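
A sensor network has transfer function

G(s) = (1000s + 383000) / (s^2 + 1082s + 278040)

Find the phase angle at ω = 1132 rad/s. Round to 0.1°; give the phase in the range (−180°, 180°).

-58.0°

Substitute s = j1132:
Numerator: 1000(j1132) + 383000 = 383000 + j1132000
Denominator: (j1132)^2 + 1082(j1132) + 278040 = -1003384 + j1224824
|N| = √(383000² + 1132000²) ≈ 1.195e+06, ∠N ≈ 71.31°
|D| = √(1003384² + 1224824²) ≈ 1.5833e+06, ∠D ≈ 129.32°
∠G = 71.31° − 129.32° = -58.01°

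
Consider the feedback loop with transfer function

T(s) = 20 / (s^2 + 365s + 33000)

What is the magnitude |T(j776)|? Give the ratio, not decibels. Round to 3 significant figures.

Substitute s = j776:
Numerator: 20 = 20 + j0
Denominator: (j776)^2 + 365(j776) + 33000 = -569176 + j283240
|N| = √(20² + 0²) ≈ 20, ∠N ≈ 0.00°
|D| = √(569176² + 283240²) ≈ 6.3576e+05, ∠D ≈ 153.54°
|T| = 20 / 6.3576e+05 ≈ 3.1458e-05

3.15e-05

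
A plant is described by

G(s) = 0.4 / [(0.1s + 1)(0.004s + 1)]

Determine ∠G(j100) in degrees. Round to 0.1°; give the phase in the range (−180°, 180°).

At ω = 100 rad/s:
pole (1 + j100·0.1) = 1 + j10 → |·| ≈ 10.05, ∠ ≈ 84.29°
pole (1 + j100·0.004) = 1 + j0.4 → |·| ≈ 1.077, ∠ ≈ 21.80°
∠G = (0°) − (84.29° + 21.80°) = -106.09°

-106.1°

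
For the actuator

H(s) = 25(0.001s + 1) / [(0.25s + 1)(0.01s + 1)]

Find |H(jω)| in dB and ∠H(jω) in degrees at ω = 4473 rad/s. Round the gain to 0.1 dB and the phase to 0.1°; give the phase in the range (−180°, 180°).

At ω = 4473 rad/s:
zero (1 + j4473·0.001) = 1 + j4.473 → |·| ≈ 4.5834, ∠ ≈ 77.40°
pole (1 + j4473·0.25) = 1 + j1118.25 → |·| ≈ 1118.3, ∠ ≈ 89.95°
pole (1 + j4473·0.01) = 1 + j44.73 → |·| ≈ 44.741, ∠ ≈ 88.72°
|H| = 25 · 4.5834 / (1118.3 · 44.741) ≈ 0.0022901
Gain = 20 log₁₀(0.0022901) ≈ -52.80 dB
∠H = (77.40°) − (89.95° + 88.72°) = -101.27°

-52.8 dB, -101.3°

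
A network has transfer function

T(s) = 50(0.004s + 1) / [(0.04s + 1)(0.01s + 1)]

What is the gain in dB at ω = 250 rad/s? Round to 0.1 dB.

At ω = 250 rad/s:
zero (1 + j250·0.004) = 1 + j1 → |·| ≈ 1.4142, ∠ ≈ 45.00°
pole (1 + j250·0.04) = 1 + j10 → |·| ≈ 10.05, ∠ ≈ 84.29°
pole (1 + j250·0.01) = 1 + j2.5 → |·| ≈ 2.6926, ∠ ≈ 68.20°
|T| = 50 · 1.4142 / (10.05 · 2.6926) ≈ 2.613
Gain = 20 log₁₀(2.613) ≈ 8.34 dB

8.3 dB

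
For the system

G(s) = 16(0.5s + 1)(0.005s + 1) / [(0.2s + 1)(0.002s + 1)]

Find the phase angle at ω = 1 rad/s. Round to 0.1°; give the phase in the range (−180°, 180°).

15.4°

At ω = 1 rad/s:
zero (1 + j1·0.5) = 1 + j0.5 → |·| ≈ 1.118, ∠ ≈ 26.57°
zero (1 + j1·0.005) = 1 + j0.005 → |·| ≈ 1, ∠ ≈ 0.29°
pole (1 + j1·0.2) = 1 + j0.2 → |·| ≈ 1.0198, ∠ ≈ 11.31°
pole (1 + j1·0.002) = 1 + j0.002 → |·| ≈ 1, ∠ ≈ 0.11°
∠G = (26.57° + 0.29°) − (11.31° + 0.11°) = 15.44°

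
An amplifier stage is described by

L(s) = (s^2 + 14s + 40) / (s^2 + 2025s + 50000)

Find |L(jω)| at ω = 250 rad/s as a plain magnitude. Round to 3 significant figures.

0.124

Substitute s = j250:
Numerator: (j250)^2 + 14(j250) + 40 = -62460 + j3500
Denominator: (j250)^2 + 2025(j250) + 50000 = -12500 + j506250
|N| = √(62460² + 3500²) ≈ 62558, ∠N ≈ 176.79°
|D| = √(12500² + 506250²) ≈ 5.064e+05, ∠D ≈ 91.41°
|L| = 62558 / 5.064e+05 ≈ 0.12353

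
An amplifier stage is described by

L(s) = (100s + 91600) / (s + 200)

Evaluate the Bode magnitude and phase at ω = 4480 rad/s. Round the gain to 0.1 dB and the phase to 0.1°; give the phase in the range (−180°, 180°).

Substitute s = j4480:
Numerator: 100(j4480) + 91600 = 91600 + j448000
Denominator: (j4480) + 200 = 200 + j4480
|N| = √(91600² + 448000²) ≈ 4.5727e+05, ∠N ≈ 78.44°
|D| = √(200² + 4480²) ≈ 4484.5, ∠D ≈ 87.44°
|L| = 4.5727e+05 / 4484.5 ≈ 101.97
Gain = 20 log₁₀(101.97) ≈ 40.17 dB
∠L = 78.44° − 87.44° = -9.00°

40.2 dB, -9.0°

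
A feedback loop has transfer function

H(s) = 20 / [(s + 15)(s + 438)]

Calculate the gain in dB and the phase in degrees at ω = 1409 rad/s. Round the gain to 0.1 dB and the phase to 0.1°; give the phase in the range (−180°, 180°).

At s = jω = j1409:
pole (s+15): 15 + j1409 → |·| = √(15²+1409²) = √1985506 ≈ 1409.1, ∠ = arctan(1409/15) ≈ 89.39°
pole (s+438): 438 + j1409 → |·| = √(438²+1409²) = √2177125 ≈ 1475.5, ∠ = arctan(1409/438) ≈ 72.73°
|H| = 20 / 2.0791e+06 ≈ 9.6195e-06
Gain = 20 log₁₀(9.6195e-06) ≈ -100.34 dB
∠H = 0.00° − 162.12° = -162.12°

-100.3 dB, -162.1°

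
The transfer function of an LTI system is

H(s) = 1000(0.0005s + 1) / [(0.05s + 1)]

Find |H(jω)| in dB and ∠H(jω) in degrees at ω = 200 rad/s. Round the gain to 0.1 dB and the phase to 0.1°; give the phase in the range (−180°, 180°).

40.0 dB, -78.6°

At ω = 200 rad/s:
zero (1 + j200·0.0005) = 1 + j0.1 → |·| ≈ 1.005, ∠ ≈ 5.71°
pole (1 + j200·0.05) = 1 + j10 → |·| ≈ 10.05, ∠ ≈ 84.29°
|H| = 1000 · 1.005 / (10.05) ≈ 100
Gain = 20 log₁₀(100) ≈ 40.00 dB
∠H = (5.71°) − (84.29°) = -78.58°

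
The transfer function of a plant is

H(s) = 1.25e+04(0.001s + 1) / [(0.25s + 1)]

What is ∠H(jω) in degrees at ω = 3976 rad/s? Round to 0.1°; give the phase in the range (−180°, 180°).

At ω = 3976 rad/s:
zero (1 + j3976·0.001) = 1 + j3.976 → |·| ≈ 4.0998, ∠ ≈ 75.88°
pole (1 + j3976·0.25) = 1 + j994 → |·| ≈ 994, ∠ ≈ 89.94°
∠H = (75.88°) − (89.94°) = -14.06°

-14.1°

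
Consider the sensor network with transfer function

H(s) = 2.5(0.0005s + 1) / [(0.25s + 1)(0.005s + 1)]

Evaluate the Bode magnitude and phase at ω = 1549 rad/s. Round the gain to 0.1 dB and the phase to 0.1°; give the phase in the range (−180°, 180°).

-59.6 dB, -134.7°

At ω = 1549 rad/s:
zero (1 + j1549·0.0005) = 1 + j0.7745 → |·| ≈ 1.2649, ∠ ≈ 37.76°
pole (1 + j1549·0.25) = 1 + j387.25 → |·| ≈ 387.25, ∠ ≈ 89.85°
pole (1 + j1549·0.005) = 1 + j7.745 → |·| ≈ 7.8093, ∠ ≈ 82.64°
|H| = 2.5 · 1.2649 / (387.25 · 7.8093) ≈ 0.0010457
Gain = 20 log₁₀(0.0010457) ≈ -59.61 dB
∠H = (37.76°) − (89.85° + 82.64°) = -134.73°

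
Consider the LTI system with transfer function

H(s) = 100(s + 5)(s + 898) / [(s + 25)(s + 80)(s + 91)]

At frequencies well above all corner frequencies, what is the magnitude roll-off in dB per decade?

Each pole contributes −20 dB/decade at high frequency; each zero contributes +20 dB/decade.
Net: 2 zero(s) − 3 pole(s) → -20 dB/decade.

-20 dB/decade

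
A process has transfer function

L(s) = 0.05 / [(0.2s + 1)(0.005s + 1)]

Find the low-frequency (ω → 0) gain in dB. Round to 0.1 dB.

L(0) = 0.05 · 1 / 1 = 0.05
20 log₁₀(0.05) ≈ -26.02 dB

-26.0 dB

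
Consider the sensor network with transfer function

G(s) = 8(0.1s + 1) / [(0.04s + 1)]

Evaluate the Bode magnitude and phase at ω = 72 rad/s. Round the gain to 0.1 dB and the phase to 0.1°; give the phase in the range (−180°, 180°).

At ω = 72 rad/s:
zero (1 + j72·0.1) = 1 + j7.2 → |·| ≈ 7.2691, ∠ ≈ 82.09°
pole (1 + j72·0.04) = 1 + j2.88 → |·| ≈ 3.0487, ∠ ≈ 70.85°
|G| = 8 · 7.2691 / (3.0487) ≈ 19.075
Gain = 20 log₁₀(19.075) ≈ 25.61 dB
∠G = (82.09°) − (70.85°) = 11.24°

25.6 dB, 11.2°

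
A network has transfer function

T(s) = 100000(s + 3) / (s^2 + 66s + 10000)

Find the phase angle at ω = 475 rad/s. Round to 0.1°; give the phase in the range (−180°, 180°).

At s = jω = j475:
zero (s+3): 3 + j475 → |·| = √(3²+475²) = √225634 ≈ 475.01, ∠ = arctan(475/3) ≈ 89.64°
quadratic: (j475)² + 66·j475 + 10000 = -215625 + j31350 → |·| ≈ 2.1789e+05, ∠ ≈ 171.73°
∠T = 89.64° − 171.73° = -82.09°

-82.1°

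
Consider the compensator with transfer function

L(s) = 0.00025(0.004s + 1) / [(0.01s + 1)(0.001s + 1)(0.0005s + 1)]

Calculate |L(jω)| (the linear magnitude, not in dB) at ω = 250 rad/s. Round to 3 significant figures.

At ω = 250 rad/s:
zero (1 + j250·0.004) = 1 + j1 → |·| ≈ 1.4142, ∠ ≈ 45.00°
pole (1 + j250·0.01) = 1 + j2.5 → |·| ≈ 2.6926, ∠ ≈ 68.20°
pole (1 + j250·0.001) = 1 + j0.25 → |·| ≈ 1.0308, ∠ ≈ 14.04°
pole (1 + j250·0.0005) = 1 + j0.125 → |·| ≈ 1.0078, ∠ ≈ 7.13°
|L| = 0.00025 · 1.4142 / (2.6926 · 1.0308 · 1.0078) ≈ 0.0001264

0.000126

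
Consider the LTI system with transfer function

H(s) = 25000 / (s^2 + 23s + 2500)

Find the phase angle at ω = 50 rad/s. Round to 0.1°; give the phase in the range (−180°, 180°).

-90.0°

At s = jω = j50:
quadratic: (j50)² + 23·j50 + 2500 = 0 + j1150 → |·| ≈ 1150, ∠ ≈ 90.00°
∠H = 0.00° − 90.00° = -90.00°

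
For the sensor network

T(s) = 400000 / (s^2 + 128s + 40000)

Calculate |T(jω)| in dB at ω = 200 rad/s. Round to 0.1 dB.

23.9 dB

At s = jω = j200:
quadratic: (j200)² + 128·j200 + 40000 = 0 + j25600 → |·| ≈ 25600, ∠ ≈ 90.00°
|T| = 400000 / 25600 ≈ 15.625
Gain = 20 log₁₀(15.625) ≈ 23.88 dB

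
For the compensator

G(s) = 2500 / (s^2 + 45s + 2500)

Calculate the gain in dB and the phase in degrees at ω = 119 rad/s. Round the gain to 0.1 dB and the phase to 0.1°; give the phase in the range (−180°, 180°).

At s = jω = j119:
quadratic: (j119)² + 45·j119 + 2500 = -11661 + j5355 → |·| ≈ 12832, ∠ ≈ 155.33°
|G| = 2500 / 12832 ≈ 0.19483
Gain = 20 log₁₀(0.19483) ≈ -14.21 dB
∠G = 0.00° − 155.33° = -155.33°

-14.2 dB, -155.3°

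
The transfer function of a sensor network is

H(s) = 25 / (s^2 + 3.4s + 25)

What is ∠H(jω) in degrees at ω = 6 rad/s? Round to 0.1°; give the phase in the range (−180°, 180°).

-118.3°

At s = jω = j6:
quadratic: (j6)² + 3.4·j6 + 25 = -11 + j20.4 → |·| ≈ 23.177, ∠ ≈ 118.33°
∠H = 0.00° − 118.33° = -118.33°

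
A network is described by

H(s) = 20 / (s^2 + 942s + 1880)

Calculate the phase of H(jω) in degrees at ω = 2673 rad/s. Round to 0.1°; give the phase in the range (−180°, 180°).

-160.6°

Substitute s = j2673:
Numerator: 20 = 20 + j0
Denominator: (j2673)^2 + 942(j2673) + 1880 = -7143049 + j2517966
|N| = √(20² + 0²) ≈ 20, ∠N ≈ 0.00°
|D| = √(7143049² + 2517966²) ≈ 7.5739e+06, ∠D ≈ 160.58°
∠H = 0.00° − 160.58° = -160.58°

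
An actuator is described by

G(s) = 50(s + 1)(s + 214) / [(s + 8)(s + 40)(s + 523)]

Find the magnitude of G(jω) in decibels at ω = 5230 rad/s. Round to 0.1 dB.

At s = jω = j5230:
zero (s+1): 1 + j5230 → |·| = √(1²+5230²) = √27352901 ≈ 5230, ∠ = arctan(5230/1) ≈ 89.99°
zero (s+214): 214 + j5230 → |·| = √(214²+5230²) = √27398696 ≈ 5234.4, ∠ = arctan(5230/214) ≈ 87.66°
pole (s+8): 8 + j5230 → |·| = √(8²+5230²) = √27352964 ≈ 5230, ∠ = arctan(5230/8) ≈ 89.91°
pole (s+40): 40 + j5230 → |·| = √(40²+5230²) = √27354500 ≈ 5230.2, ∠ = arctan(5230/40) ≈ 89.56°
pole (s+523): 523 + j5230 → |·| = √(523²+5230²) = √27626429 ≈ 5256.1, ∠ = arctan(5230/523) ≈ 84.29°
|G| = 50 · 2.7376e+07 / 1.4378e+11 ≈ 0.0095201
Gain = 20 log₁₀(0.0095201) ≈ -40.43 dB

-40.4 dB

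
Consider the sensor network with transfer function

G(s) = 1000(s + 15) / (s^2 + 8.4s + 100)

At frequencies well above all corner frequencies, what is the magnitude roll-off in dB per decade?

-20 dB/decade

Each pole contributes −20 dB/decade at high frequency; each zero contributes +20 dB/decade.
Net: 1 zero(s) − 2 pole(s) → -20 dB/decade.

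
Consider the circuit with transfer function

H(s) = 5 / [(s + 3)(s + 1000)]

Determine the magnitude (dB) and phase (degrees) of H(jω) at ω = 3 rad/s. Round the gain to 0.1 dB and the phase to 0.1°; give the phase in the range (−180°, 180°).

At s = jω = j3:
pole (s+3): 3 + j3 → |·| = √(3²+3²) = √18 ≈ 4.2426, ∠ = arctan(3/3) ≈ 45.00°
pole (s+1000): 1000 + j3 → |·| = √(1000²+3²) = √1000009 ≈ 1000, ∠ = arctan(3/1000) ≈ 0.17°
|H| = 5 / 4242.6 ≈ 0.0011785
Gain = 20 log₁₀(0.0011785) ≈ -58.57 dB
∠H = 0.00° − 45.17° = -45.17°

-58.6 dB, -45.2°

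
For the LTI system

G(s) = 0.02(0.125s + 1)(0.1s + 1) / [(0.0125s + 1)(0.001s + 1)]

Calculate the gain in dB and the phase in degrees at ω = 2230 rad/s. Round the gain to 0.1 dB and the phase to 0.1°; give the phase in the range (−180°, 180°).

25.2 dB, 25.7°

At ω = 2230 rad/s:
zero (1 + j2230·0.125) = 1 + j278.75 → |·| ≈ 278.75, ∠ ≈ 89.79°
zero (1 + j2230·0.1) = 1 + j223 → |·| ≈ 223, ∠ ≈ 89.74°
pole (1 + j2230·0.0125) = 1 + j27.875 → |·| ≈ 27.893, ∠ ≈ 87.95°
pole (1 + j2230·0.001) = 1 + j2.23 → |·| ≈ 2.444, ∠ ≈ 65.85°
|G| = 0.02 · 278.75 · 223 / (27.893 · 2.444) ≈ 18.237
Gain = 20 log₁₀(18.237) ≈ 25.22 dB
∠G = (89.79° + 89.74°) − (87.95° + 65.85°) = 25.73°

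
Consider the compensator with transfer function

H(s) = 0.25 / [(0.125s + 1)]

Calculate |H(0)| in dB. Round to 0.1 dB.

H(0) = 0.25 · 1 / 1 = 0.25
20 log₁₀(0.25) ≈ -12.04 dB

-12.0 dB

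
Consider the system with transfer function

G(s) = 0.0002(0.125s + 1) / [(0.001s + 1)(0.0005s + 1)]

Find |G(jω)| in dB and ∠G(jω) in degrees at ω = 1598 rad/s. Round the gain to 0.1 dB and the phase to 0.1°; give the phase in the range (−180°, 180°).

-35.6 dB, -6.9°

At ω = 1598 rad/s:
zero (1 + j1598·0.125) = 1 + j199.75 → |·| ≈ 199.75, ∠ ≈ 89.71°
pole (1 + j1598·0.001) = 1 + j1.598 → |·| ≈ 1.8851, ∠ ≈ 57.96°
pole (1 + j1598·0.0005) = 1 + j0.799 → |·| ≈ 1.28, ∠ ≈ 38.62°
|G| = 0.0002 · 199.75 / (1.8851 · 1.28) ≈ 0.016557
Gain = 20 log₁₀(0.016557) ≈ -35.62 dB
∠G = (89.71°) − (57.96° + 38.62°) = -6.87°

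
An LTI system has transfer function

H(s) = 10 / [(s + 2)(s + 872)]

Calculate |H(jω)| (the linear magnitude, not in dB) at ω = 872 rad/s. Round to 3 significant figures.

9.30e-06

At s = jω = j872:
pole (s+2): 2 + j872 → |·| = √(2²+872²) = √760388 ≈ 872, ∠ = arctan(872/2) ≈ 89.87°
pole (s+872): 872 + j872 → |·| = √(872²+872²) = √1520768 ≈ 1233.2, ∠ = arctan(872/872) ≈ 45.00°
|H| = 10 / 1.0754e+06 ≈ 9.2989e-06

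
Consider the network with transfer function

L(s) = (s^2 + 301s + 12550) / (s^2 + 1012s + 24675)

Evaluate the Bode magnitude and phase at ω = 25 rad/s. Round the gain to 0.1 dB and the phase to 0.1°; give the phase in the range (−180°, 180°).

Substitute s = j25:
Numerator: (j25)^2 + 301(j25) + 12550 = 11925 + j7525
Denominator: (j25)^2 + 1012(j25) + 24675 = 24050 + j25300
|N| = √(11925² + 7525²) ≈ 14101, ∠N ≈ 32.25°
|D| = √(24050² + 25300²) ≈ 34907, ∠D ≈ 46.45°
|L| = 14101 / 34907 ≈ 0.40396
Gain = 20 log₁₀(0.40396) ≈ -7.87 dB
∠L = 32.25° − 46.45° = -14.20°

-7.9 dB, -14.2°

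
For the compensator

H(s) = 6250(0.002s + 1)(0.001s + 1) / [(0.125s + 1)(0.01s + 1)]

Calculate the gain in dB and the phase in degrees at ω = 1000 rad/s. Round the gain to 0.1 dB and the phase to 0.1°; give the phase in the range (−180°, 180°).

At ω = 1000 rad/s:
zero (1 + j1000·0.002) = 1 + j2 → |·| ≈ 2.2361, ∠ ≈ 63.43°
zero (1 + j1000·0.001) = 1 + j1 → |·| ≈ 1.4142, ∠ ≈ 45.00°
pole (1 + j1000·0.125) = 1 + j125 → |·| ≈ 125, ∠ ≈ 89.54°
pole (1 + j1000·0.01) = 1 + j10 → |·| ≈ 10.05, ∠ ≈ 84.29°
|H| = 6250 · 2.2361 · 1.4142 / (125 · 10.05) ≈ 15.733
Gain = 20 log₁₀(15.733) ≈ 23.94 dB
∠H = (63.43° + 45.00°) − (89.54° + 84.29°) = -65.40°

23.9 dB, -65.4°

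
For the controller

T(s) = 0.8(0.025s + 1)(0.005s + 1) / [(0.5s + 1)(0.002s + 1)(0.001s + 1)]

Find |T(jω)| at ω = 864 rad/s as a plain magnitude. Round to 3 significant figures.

0.0673

At ω = 864 rad/s:
zero (1 + j864·0.025) = 1 + j21.6 → |·| ≈ 21.623, ∠ ≈ 87.35°
zero (1 + j864·0.005) = 1 + j4.32 → |·| ≈ 4.4342, ∠ ≈ 76.97°
pole (1 + j864·0.5) = 1 + j432 → |·| ≈ 432, ∠ ≈ 89.87°
pole (1 + j864·0.002) = 1 + j1.728 → |·| ≈ 1.9965, ∠ ≈ 59.94°
pole (1 + j864·0.001) = 1 + j0.864 → |·| ≈ 1.3216, ∠ ≈ 40.83°
|T| = 0.8 · 21.623 · 4.4342 / (432 · 1.9965 · 1.3216) ≈ 0.067293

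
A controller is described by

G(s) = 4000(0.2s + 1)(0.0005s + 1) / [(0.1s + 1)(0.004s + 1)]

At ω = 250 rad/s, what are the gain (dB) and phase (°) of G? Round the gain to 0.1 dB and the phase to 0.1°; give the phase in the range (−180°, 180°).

75.1 dB, -36.7°

At ω = 250 rad/s:
zero (1 + j250·0.2) = 1 + j50 → |·| ≈ 50.01, ∠ ≈ 88.85°
zero (1 + j250·0.0005) = 1 + j0.125 → |·| ≈ 1.0078, ∠ ≈ 7.13°
pole (1 + j250·0.1) = 1 + j25 → |·| ≈ 25.02, ∠ ≈ 87.71°
pole (1 + j250·0.004) = 1 + j1 → |·| ≈ 1.4142, ∠ ≈ 45.00°
|G| = 4000 · 50.01 · 1.0078 / (25.02 · 1.4142) ≈ 5697.6
Gain = 20 log₁₀(5697.6) ≈ 75.11 dB
∠G = (88.85° + 7.13°) − (87.71° + 45.00°) = -36.73°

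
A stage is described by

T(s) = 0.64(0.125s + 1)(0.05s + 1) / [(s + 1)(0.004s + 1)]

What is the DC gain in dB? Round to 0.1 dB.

-3.9 dB

T(0) = 0.64 · 1 / 1 = 0.64
20 log₁₀(0.64) ≈ -3.88 dB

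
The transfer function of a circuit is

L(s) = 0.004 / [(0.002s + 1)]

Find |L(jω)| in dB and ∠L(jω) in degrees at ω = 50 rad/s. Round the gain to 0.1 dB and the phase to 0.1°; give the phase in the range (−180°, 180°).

-48.0 dB, -5.7°

At ω = 50 rad/s:
pole (1 + j50·0.002) = 1 + j0.1 → |·| ≈ 1.005, ∠ ≈ 5.71°
|L| = 0.004 · 1 / (1.005) ≈ 0.0039801
Gain = 20 log₁₀(0.0039801) ≈ -48.00 dB
∠L = (0°) − (5.71°) = -5.71°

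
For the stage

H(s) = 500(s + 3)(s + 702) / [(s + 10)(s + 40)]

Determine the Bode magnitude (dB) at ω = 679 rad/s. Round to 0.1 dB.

At s = jω = j679:
zero (s+3): 3 + j679 → |·| = √(3²+679²) = √461050 ≈ 679.01, ∠ = arctan(679/3) ≈ 89.75°
zero (s+702): 702 + j679 → |·| = √(702²+679²) = √953845 ≈ 976.65, ∠ = arctan(679/702) ≈ 44.05°
pole (s+10): 10 + j679 → |·| = √(10²+679²) = √461141 ≈ 679.07, ∠ = arctan(679/10) ≈ 89.16°
pole (s+40): 40 + j679 → |·| = √(40²+679²) = √462641 ≈ 680.18, ∠ = arctan(679/40) ≈ 86.63°
|H| = 500 · 6.6316e+05 / 4.6189e+05 ≈ 717.88
Gain = 20 log₁₀(717.88) ≈ 57.12 dB

57.1 dB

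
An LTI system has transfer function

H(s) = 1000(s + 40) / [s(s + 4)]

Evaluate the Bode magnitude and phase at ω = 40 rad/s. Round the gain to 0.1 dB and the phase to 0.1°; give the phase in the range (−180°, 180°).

30.9 dB, -129.3°

At s = jω = j40:
zero (s+40): 40 + j40 → |·| = √(40²+40²) = √3200 ≈ 56.569, ∠ = arctan(40/40) ≈ 45.00°
pole (s+4): 4 + j40 → |·| = √(4²+40²) = √1616 ≈ 40.2, ∠ = arctan(40/4) ≈ 84.29°
pole at origin: |s| = 40, ∠ = 90.00° (in denominator)
|H| = 1000 · 56.569 / 1608 ≈ 35.18
Gain = 20 log₁₀(35.18) ≈ 30.93 dB
∠H = 45.00° − 174.29° = -129.29°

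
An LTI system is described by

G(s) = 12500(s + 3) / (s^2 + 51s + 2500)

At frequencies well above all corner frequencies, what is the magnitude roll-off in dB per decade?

Each pole contributes −20 dB/decade at high frequency; each zero contributes +20 dB/decade.
Net: 1 zero(s) − 2 pole(s) → -20 dB/decade.

-20 dB/decade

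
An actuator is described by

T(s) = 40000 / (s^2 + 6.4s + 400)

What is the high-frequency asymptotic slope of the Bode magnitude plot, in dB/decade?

Each pole contributes −20 dB/decade at high frequency; each zero contributes +20 dB/decade.
Net: 0 zero(s) − 2 pole(s) → -40 dB/decade.

-40 dB/decade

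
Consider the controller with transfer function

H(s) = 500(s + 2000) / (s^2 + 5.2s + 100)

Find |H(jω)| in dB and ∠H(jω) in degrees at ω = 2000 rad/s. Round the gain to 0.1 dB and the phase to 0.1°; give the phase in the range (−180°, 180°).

At s = jω = j2000:
zero (s+2000): 2000 + j2000 → |·| = √(2000²+2000²) = √8000000 ≈ 2828.4, ∠ = arctan(2000/2000) ≈ 45.00°
quadratic: (j2000)² + 5.2·j2000 + 100 = -3999900 + j10400 → |·| ≈ 3.9999e+06, ∠ ≈ 179.85°
|H| = 500 · 2828.4 / 3.9999e+06 ≈ 0.35356
Gain = 20 log₁₀(0.35356) ≈ -9.03 dB
∠H = 45.00° − 179.85° = -134.85°

-9.0 dB, -134.9°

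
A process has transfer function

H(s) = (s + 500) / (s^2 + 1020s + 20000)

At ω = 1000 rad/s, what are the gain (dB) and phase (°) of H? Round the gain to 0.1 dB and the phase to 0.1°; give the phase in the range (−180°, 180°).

-62.0 dB, -70.4°

Substitute s = j1000:
Numerator: (j1000) + 500 = 500 + j1000
Denominator: (j1000)^2 + 1020(j1000) + 20000 = -980000 + j1020000
|N| = √(500² + 1000²) ≈ 1118, ∠N ≈ 63.43°
|D| = √(980000² + 1020000²) ≈ 1.4145e+06, ∠D ≈ 133.85°
|H| = 1118 / 1.4145e+06 ≈ 0.00079039
Gain = 20 log₁₀(0.00079039) ≈ -62.04 dB
∠H = 63.43° − 133.85° = -70.42°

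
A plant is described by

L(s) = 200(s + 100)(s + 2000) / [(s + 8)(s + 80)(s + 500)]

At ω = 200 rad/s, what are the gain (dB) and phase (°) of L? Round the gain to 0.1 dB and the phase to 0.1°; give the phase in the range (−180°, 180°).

11.8 dB, -108.6°

At s = jω = j200:
zero (s+100): 100 + j200 → |·| = √(100²+200²) = √50000 ≈ 223.61, ∠ = arctan(200/100) ≈ 63.43°
zero (s+2000): 2000 + j200 → |·| = √(2000²+200²) = √4040000 ≈ 2010, ∠ = arctan(200/2000) ≈ 5.71°
pole (s+8): 8 + j200 → |·| = √(8²+200²) = √40064 ≈ 200.16, ∠ = arctan(200/8) ≈ 87.71°
pole (s+80): 80 + j200 → |·| = √(80²+200²) = √46400 ≈ 215.41, ∠ = arctan(200/80) ≈ 68.20°
pole (s+500): 500 + j200 → |·| = √(500²+200²) = √290000 ≈ 538.52, ∠ = arctan(200/500) ≈ 21.80°
|L| = 200 · 4.4946e+05 / 2.3219e+07 ≈ 3.8715
Gain = 20 log₁₀(3.8715) ≈ 11.76 dB
∠L = 69.14° − 177.71° = -108.57°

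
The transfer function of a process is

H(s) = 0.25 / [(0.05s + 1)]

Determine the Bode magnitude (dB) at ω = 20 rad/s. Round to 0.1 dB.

-15.1 dB

At ω = 20 rad/s:
pole (1 + j20·0.05) = 1 + j1 → |·| ≈ 1.4142, ∠ ≈ 45.00°
|H| = 0.25 · 1 / (1.4142) ≈ 0.17678
Gain = 20 log₁₀(0.17678) ≈ -15.05 dB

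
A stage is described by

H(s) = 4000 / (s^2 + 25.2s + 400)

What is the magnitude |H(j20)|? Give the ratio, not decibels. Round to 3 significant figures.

7.94

At s = jω = j20:
quadratic: (j20)² + 25.2·j20 + 400 = 0 + j504 → |·| ≈ 504, ∠ ≈ 90.00°
|H| = 4000 / 504 ≈ 7.9365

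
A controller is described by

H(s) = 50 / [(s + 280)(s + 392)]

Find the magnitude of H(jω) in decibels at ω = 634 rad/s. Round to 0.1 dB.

-80.3 dB

At s = jω = j634:
pole (s+280): 280 + j634 → |·| = √(280²+634²) = √480356 ≈ 693.08, ∠ = arctan(634/280) ≈ 66.17°
pole (s+392): 392 + j634 → |·| = √(392²+634²) = √555620 ≈ 745.4, ∠ = arctan(634/392) ≈ 58.27°
|H| = 50 / 5.1662e+05 ≈ 9.6783e-05
Gain = 20 log₁₀(9.6783e-05) ≈ -80.28 dB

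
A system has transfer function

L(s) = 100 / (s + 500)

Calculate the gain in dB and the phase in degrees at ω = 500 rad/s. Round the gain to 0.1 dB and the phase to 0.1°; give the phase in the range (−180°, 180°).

At s = jω = j500:
pole (s+500): 500 + j500 → |·| = √(500²+500²) = √500000 ≈ 707.11, ∠ = arctan(500/500) ≈ 45.00°
|L| = 100 / 707.11 ≈ 0.14142
Gain = 20 log₁₀(0.14142) ≈ -16.99 dB
∠L = 0.00° − 45.00° = -45.00°

-17.0 dB, -45.0°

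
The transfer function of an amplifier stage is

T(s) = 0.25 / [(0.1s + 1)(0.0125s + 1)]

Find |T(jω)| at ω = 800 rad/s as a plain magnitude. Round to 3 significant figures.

At ω = 800 rad/s:
pole (1 + j800·0.1) = 1 + j80 → |·| ≈ 80.006, ∠ ≈ 89.28°
pole (1 + j800·0.0125) = 1 + j10 → |·| ≈ 10.05, ∠ ≈ 84.29°
|T| = 0.25 · 1 / (80.006 · 10.05) ≈ 0.00031092

0.000311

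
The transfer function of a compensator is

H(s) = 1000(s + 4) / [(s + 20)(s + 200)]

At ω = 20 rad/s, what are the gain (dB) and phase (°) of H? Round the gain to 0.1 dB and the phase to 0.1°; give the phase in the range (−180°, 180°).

At s = jω = j20:
zero (s+4): 4 + j20 → |·| = √(4²+20²) = √416 ≈ 20.396, ∠ = arctan(20/4) ≈ 78.69°
pole (s+20): 20 + j20 → |·| = √(20²+20²) = √800 ≈ 28.284, ∠ = arctan(20/20) ≈ 45.00°
pole (s+200): 200 + j20 → |·| = √(200²+20²) = √40400 ≈ 201, ∠ = arctan(20/200) ≈ 5.71°
|H| = 1000 · 20.396 / 5685.1 ≈ 3.5876
Gain = 20 log₁₀(3.5876) ≈ 11.10 dB
∠H = 78.69° − 50.71° = 27.98°

11.1 dB, 28.0°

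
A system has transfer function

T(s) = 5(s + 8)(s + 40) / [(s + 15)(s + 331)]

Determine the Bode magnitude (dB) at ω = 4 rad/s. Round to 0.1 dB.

-9.1 dB

At s = jω = j4:
zero (s+8): 8 + j4 → |·| = √(8²+4²) = √80 ≈ 8.9443, ∠ = arctan(4/8) ≈ 26.57°
zero (s+40): 40 + j4 → |·| = √(40²+4²) = √1616 ≈ 40.2, ∠ = arctan(4/40) ≈ 5.71°
pole (s+15): 15 + j4 → |·| = √(15²+4²) = √241 ≈ 15.524, ∠ = arctan(4/15) ≈ 14.93°
pole (s+331): 331 + j4 → |·| = √(331²+4²) = √109577 ≈ 331.02, ∠ = arctan(4/331) ≈ 0.69°
|T| = 5 · 359.56 / 5138.8 ≈ 0.34985
Gain = 20 log₁₀(0.34985) ≈ -9.12 dB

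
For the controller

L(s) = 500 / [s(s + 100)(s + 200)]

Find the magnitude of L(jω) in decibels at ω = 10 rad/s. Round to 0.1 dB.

-52.1 dB

At s = jω = j10:
pole (s+100): 100 + j10 → |·| = √(100²+10²) = √10100 ≈ 100.5, ∠ = arctan(10/100) ≈ 5.71°
pole (s+200): 200 + j10 → |·| = √(200²+10²) = √40100 ≈ 200.25, ∠ = arctan(10/200) ≈ 2.86°
pole at origin: |s| = 10, ∠ = 90.00° (in denominator)
|L| = 500 / 2.0125e+05 ≈ 0.0024845
Gain = 20 log₁₀(0.0024845) ≈ -52.10 dB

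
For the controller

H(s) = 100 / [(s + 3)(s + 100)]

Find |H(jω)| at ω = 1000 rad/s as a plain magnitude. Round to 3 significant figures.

At s = jω = j1000:
pole (s+3): 3 + j1000 → |·| = √(3²+1000²) = √1000009 ≈ 1000, ∠ = arctan(1000/3) ≈ 89.83°
pole (s+100): 100 + j1000 → |·| = √(100²+1000²) = √1010000 ≈ 1005, ∠ = arctan(1000/100) ≈ 84.29°
|H| = 100 / 1.005e+06 ≈ 9.9502e-05

9.95e-05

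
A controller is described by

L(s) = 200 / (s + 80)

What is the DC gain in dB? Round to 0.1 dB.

8.0 dB

L(0) = 200 / 80 = 2.5
20 log₁₀(2.5) ≈ 7.96 dB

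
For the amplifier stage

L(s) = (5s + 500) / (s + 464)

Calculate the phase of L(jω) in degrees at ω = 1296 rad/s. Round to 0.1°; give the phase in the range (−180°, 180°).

Substitute s = j1296:
Numerator: 5(j1296) + 500 = 500 + j6480
Denominator: (j1296) + 464 = 464 + j1296
|N| = √(500² + 6480²) ≈ 6499.3, ∠N ≈ 85.59°
|D| = √(464² + 1296²) ≈ 1376.6, ∠D ≈ 70.30°
∠L = 85.59° − 70.30° = 15.29°

15.3°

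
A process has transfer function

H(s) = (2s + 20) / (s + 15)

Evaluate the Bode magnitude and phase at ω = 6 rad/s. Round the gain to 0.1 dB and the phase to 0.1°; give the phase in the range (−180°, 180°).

3.2 dB, 9.2°

Substitute s = j6:
Numerator: 2(j6) + 20 = 20 + j12
Denominator: (j6) + 15 = 15 + j6
|N| = √(20² + 12²) ≈ 23.324, ∠N ≈ 30.96°
|D| = √(15² + 6²) ≈ 16.155, ∠D ≈ 21.80°
|H| = 23.324 / 16.155 ≈ 1.4438
Gain = 20 log₁₀(1.4438) ≈ 3.19 dB
∠H = 30.96° − 21.80° = 9.16°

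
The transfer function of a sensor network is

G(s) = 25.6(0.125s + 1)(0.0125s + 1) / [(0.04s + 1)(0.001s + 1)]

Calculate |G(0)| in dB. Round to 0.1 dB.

G(0) = 25.6 · 1 / 1 = 25.6
20 log₁₀(25.6) ≈ 28.16 dB

28.2 dB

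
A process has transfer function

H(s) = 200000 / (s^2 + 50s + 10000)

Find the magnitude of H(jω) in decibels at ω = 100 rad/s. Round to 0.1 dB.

At s = jω = j100:
quadratic: (j100)² + 50·j100 + 10000 = 0 + j5000 → |·| ≈ 5000, ∠ ≈ 90.00°
|H| = 200000 / 5000 ≈ 40
Gain = 20 log₁₀(40) ≈ 32.04 dB

32.0 dB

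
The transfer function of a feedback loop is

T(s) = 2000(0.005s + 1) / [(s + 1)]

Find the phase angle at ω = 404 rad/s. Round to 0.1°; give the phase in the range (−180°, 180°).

-26.2°

At ω = 404 rad/s:
zero (1 + j404·0.005) = 1 + j2.02 → |·| ≈ 2.254, ∠ ≈ 63.66°
pole (1 + j404·1) = 1 + j404 → |·| ≈ 404, ∠ ≈ 89.86°
∠T = (63.66°) − (89.86°) = -26.20°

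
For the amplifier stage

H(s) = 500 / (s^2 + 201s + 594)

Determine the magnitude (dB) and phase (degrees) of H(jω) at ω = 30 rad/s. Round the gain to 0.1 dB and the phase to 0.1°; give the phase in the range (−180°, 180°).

-21.6 dB, -92.9°

Substitute s = j30:
Numerator: 500 = 500 + j0
Denominator: (j30)^2 + 201(j30) + 594 = -306 + j6030
|N| = √(500² + 0²) ≈ 500, ∠N ≈ 0.00°
|D| = √(306² + 6030²) ≈ 6037.8, ∠D ≈ 92.91°
|H| = 500 / 6037.8 ≈ 0.082812
Gain = 20 log₁₀(0.082812) ≈ -21.64 dB
∠H = 0.00° − 92.91° = -92.91°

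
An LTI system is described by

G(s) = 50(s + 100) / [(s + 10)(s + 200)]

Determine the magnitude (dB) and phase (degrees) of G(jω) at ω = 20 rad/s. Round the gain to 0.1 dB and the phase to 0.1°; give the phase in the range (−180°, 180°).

1.1 dB, -57.8°

At s = jω = j20:
zero (s+100): 100 + j20 → |·| = √(100²+20²) = √10400 ≈ 101.98, ∠ = arctan(20/100) ≈ 11.31°
pole (s+10): 10 + j20 → |·| = √(10²+20²) = √500 ≈ 22.361, ∠ = arctan(20/10) ≈ 63.43°
pole (s+200): 200 + j20 → |·| = √(200²+20²) = √40400 ≈ 201, ∠ = arctan(20/200) ≈ 5.71°
|G| = 50 · 101.98 / 4494.6 ≈ 1.1345
Gain = 20 log₁₀(1.1345) ≈ 1.10 dB
∠G = 11.31° − 69.14° = -57.83°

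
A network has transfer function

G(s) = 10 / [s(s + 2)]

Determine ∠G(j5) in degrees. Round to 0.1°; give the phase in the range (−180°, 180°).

-158.2°

At s = jω = j5:
pole (s+2): 2 + j5 → |·| = √(2²+5²) = √29 ≈ 5.3852, ∠ = arctan(5/2) ≈ 68.20°
pole at origin: |s| = 5, ∠ = 90.00° (in denominator)
∠G = 0.00° − 158.20° = -158.20°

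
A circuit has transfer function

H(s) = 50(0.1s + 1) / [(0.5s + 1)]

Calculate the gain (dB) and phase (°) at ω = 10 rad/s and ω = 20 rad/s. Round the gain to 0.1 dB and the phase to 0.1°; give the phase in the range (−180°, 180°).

At ω = 10 rad/s:
zero (1 + j10·0.1) = 1 + j1 → |·| ≈ 1.4142, ∠ ≈ 45.00°
pole (1 + j10·0.5) = 1 + j5 → |·| ≈ 5.099, ∠ ≈ 78.69°
|H| = 50 · 1.4142 / (5.099) ≈ 13.867
Gain = 20 log₁₀(13.867) ≈ 22.84 dB
∠H = (45.00°) − (78.69°) = -33.69°

At ω = 20 rad/s:
zero (1 + j20·0.1) = 1 + j2 → |·| ≈ 2.2361, ∠ ≈ 63.43°
pole (1 + j20·0.5) = 1 + j10 → |·| ≈ 10.05, ∠ ≈ 84.29°
|H| = 50 · 2.2361 / (10.05) ≈ 11.125
Gain = 20 log₁₀(11.125) ≈ 20.93 dB
∠H = (63.43°) − (84.29°) = -20.86°

ω = 10: 22.8 dB, -33.7°; ω = 20: 20.9 dB, -20.9°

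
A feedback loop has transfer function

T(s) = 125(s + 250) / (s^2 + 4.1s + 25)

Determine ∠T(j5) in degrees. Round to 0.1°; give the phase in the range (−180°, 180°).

At s = jω = j5:
zero (s+250): 250 + j5 → |·| = √(250²+5²) = √62525 ≈ 250.05, ∠ = arctan(5/250) ≈ 1.15°
quadratic: (j5)² + 4.1·j5 + 25 = 0 + j20.5 → |·| ≈ 20.5, ∠ ≈ 90.00°
∠T = 1.15° − 90.00° = -88.85°

-88.9°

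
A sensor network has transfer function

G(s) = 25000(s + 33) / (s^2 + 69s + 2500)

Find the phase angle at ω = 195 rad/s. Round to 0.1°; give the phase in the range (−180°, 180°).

-78.9°

At s = jω = j195:
zero (s+33): 33 + j195 → |·| = √(33²+195²) = √39114 ≈ 197.77, ∠ = arctan(195/33) ≈ 80.39°
quadratic: (j195)² + 69·j195 + 2500 = -35525 + j13455 → |·| ≈ 37988, ∠ ≈ 159.26°
∠G = 80.39° − 159.26° = -78.87°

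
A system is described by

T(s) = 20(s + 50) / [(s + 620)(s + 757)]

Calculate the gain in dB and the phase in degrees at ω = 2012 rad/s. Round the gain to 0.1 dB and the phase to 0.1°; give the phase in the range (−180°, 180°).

-41.0 dB, -53.7°

At s = jω = j2012:
zero (s+50): 50 + j2012 → |·| = √(50²+2012²) = √4050644 ≈ 2012.6, ∠ = arctan(2012/50) ≈ 88.58°
pole (s+620): 620 + j2012 → |·| = √(620²+2012²) = √4432544 ≈ 2105.4, ∠ = arctan(2012/620) ≈ 72.87°
pole (s+757): 757 + j2012 → |·| = √(757²+2012²) = √4621193 ≈ 2149.7, ∠ = arctan(2012/757) ≈ 69.38°
|T| = 20 · 2012.6 / 4.526e+06 ≈ 0.0088935
Gain = 20 log₁₀(0.0088935) ≈ -41.02 dB
∠T = 88.58° − 142.25° = -53.67°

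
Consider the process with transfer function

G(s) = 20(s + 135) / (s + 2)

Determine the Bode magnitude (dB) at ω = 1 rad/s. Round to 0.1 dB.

At s = jω = j1:
zero (s+135): 135 + j1 → |·| = √(135²+1²) = √18226 ≈ 135, ∠ = arctan(1/135) ≈ 0.42°
pole (s+2): 2 + j1 → |·| = √(2²+1²) = √5 ≈ 2.2361, ∠ = arctan(1/2) ≈ 26.57°
|G| = 20 · 135 / 2.2361 ≈ 1207.5
Gain = 20 log₁₀(1207.5) ≈ 61.64 dB

61.6 dB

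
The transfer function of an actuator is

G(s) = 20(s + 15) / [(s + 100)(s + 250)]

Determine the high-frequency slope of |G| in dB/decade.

-20 dB/decade

Each pole contributes −20 dB/decade at high frequency; each zero contributes +20 dB/decade.
Net: 1 zero(s) − 2 pole(s) → -20 dB/decade.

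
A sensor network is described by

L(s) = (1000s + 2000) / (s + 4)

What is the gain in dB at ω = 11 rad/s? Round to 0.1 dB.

Substitute s = j11:
Numerator: 1000(j11) + 2000 = 2000 + j11000
Denominator: (j11) + 4 = 4 + j11
|N| = √(2000² + 11000²) ≈ 11180, ∠N ≈ 79.70°
|D| = √(4² + 11²) ≈ 11.705, ∠D ≈ 70.02°
|L| = 11180 / 11.705 ≈ 955.15
Gain = 20 log₁₀(955.15) ≈ 59.60 dB

59.6 dB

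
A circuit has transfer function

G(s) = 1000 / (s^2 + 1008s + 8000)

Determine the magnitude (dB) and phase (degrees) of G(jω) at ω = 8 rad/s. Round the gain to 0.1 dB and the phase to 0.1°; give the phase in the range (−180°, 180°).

Substitute s = j8:
Numerator: 1000 = 1000 + j0
Denominator: (j8)^2 + 1008(j8) + 8000 = 7936 + j8064
|N| = √(1000² + 0²) ≈ 1000, ∠N ≈ 0.00°
|D| = √(7936² + 8064²) ≈ 11314, ∠D ≈ 45.46°
|G| = 1000 / 11314 ≈ 0.088386
Gain = 20 log₁₀(0.088386) ≈ -21.07 dB
∠G = 0.00° − 45.46° = -45.46°

-21.1 dB, -45.5°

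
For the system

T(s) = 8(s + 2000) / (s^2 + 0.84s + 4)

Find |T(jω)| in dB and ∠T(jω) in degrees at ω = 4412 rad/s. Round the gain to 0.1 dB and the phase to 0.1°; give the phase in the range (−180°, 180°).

At s = jω = j4412:
zero (s+2000): 2000 + j4412 → |·| = √(2000²+4412²) = √23465744 ≈ 4844.1, ∠ = arctan(4412/2000) ≈ 65.61°
quadratic: (j4412)² + 0.84·j4412 + 4 = -19465740 + j3706.08 → |·| ≈ 1.9466e+07, ∠ ≈ 179.99°
|T| = 8 · 4844.1 / 1.9466e+07 ≈ 0.0019908
Gain = 20 log₁₀(0.0019908) ≈ -54.02 dB
∠T = 65.61° − 179.99° = -114.38°

-54.0 dB, -114.4°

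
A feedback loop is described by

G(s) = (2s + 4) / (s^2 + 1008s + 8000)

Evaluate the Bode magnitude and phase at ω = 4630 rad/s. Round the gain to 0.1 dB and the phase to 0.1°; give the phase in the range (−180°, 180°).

Substitute s = j4630:
Numerator: 2(j4630) + 4 = 4 + j9260
Denominator: (j4630)^2 + 1008(j4630) + 8000 = -21428900 + j4667040
|N| = √(4² + 9260²) ≈ 9260, ∠N ≈ 89.98°
|D| = √(21428900² + 4667040²) ≈ 2.1931e+07, ∠D ≈ 167.71°
|G| = 9260 / 2.1931e+07 ≈ 0.00042223
Gain = 20 log₁₀(0.00042223) ≈ -67.49 dB
∠G = 89.98° − 167.71° = -77.73°

-67.5 dB, -77.7°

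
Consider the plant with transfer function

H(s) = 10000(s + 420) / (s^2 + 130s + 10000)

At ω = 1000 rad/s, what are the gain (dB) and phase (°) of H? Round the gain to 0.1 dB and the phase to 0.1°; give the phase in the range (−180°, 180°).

20.7 dB, -105.3°

At s = jω = j1000:
zero (s+420): 420 + j1000 → |·| = √(420²+1000²) = √1176400 ≈ 1084.6, ∠ = arctan(1000/420) ≈ 67.22°
quadratic: (j1000)² + 130·j1000 + 10000 = -990000 + j130000 → |·| ≈ 9.985e+05, ∠ ≈ 172.52°
|H| = 10000 · 1084.6 / 9.985e+05 ≈ 10.862
Gain = 20 log₁₀(10.862) ≈ 20.72 dB
∠H = 67.22° − 172.52° = -105.30°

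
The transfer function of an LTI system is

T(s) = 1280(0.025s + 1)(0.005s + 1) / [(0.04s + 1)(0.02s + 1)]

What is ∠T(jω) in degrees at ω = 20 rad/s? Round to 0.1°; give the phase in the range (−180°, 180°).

At ω = 20 rad/s:
zero (1 + j20·0.025) = 1 + j0.5 → |·| ≈ 1.118, ∠ ≈ 26.57°
zero (1 + j20·0.005) = 1 + j0.1 → |·| ≈ 1.005, ∠ ≈ 5.71°
pole (1 + j20·0.04) = 1 + j0.8 → |·| ≈ 1.2806, ∠ ≈ 38.66°
pole (1 + j20·0.02) = 1 + j0.4 → |·| ≈ 1.077, ∠ ≈ 21.80°
∠T = (26.57° + 5.71°) − (38.66° + 21.80°) = -28.18°

-28.2°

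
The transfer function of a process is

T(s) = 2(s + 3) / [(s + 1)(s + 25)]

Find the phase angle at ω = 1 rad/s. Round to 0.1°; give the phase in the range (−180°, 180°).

-28.9°

At s = jω = j1:
zero (s+3): 3 + j1 → |·| = √(3²+1²) = √10 ≈ 3.1623, ∠ = arctan(1/3) ≈ 18.43°
pole (s+1): 1 + j1 → |·| = √(1²+1²) = √2 ≈ 1.4142, ∠ = arctan(1/1) ≈ 45.00°
pole (s+25): 25 + j1 → |·| = √(25²+1²) = √626 ≈ 25.02, ∠ = arctan(1/25) ≈ 2.29°
∠T = 18.43° − 47.29° = -28.86°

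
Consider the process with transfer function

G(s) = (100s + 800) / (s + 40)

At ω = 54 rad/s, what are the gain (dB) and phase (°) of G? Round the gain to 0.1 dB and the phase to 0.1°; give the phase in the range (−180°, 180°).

38.2 dB, 28.1°

Substitute s = j54:
Numerator: 100(j54) + 800 = 800 + j5400
Denominator: (j54) + 40 = 40 + j54
|N| = √(800² + 5400²) ≈ 5458.9, ∠N ≈ 81.57°
|D| = √(40² + 54²) ≈ 67.201, ∠D ≈ 53.47°
|G| = 5458.9 / 67.201 ≈ 81.232
Gain = 20 log₁₀(81.232) ≈ 38.19 dB
∠G = 81.57° − 53.47° = 28.10°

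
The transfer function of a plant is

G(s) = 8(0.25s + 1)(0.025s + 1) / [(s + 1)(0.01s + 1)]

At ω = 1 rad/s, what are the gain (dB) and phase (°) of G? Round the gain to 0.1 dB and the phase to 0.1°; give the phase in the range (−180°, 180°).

15.3 dB, -30.1°

At ω = 1 rad/s:
zero (1 + j1·0.25) = 1 + j0.25 → |·| ≈ 1.0308, ∠ ≈ 14.04°
zero (1 + j1·0.025) = 1 + j0.025 → |·| ≈ 1.0003, ∠ ≈ 1.43°
pole (1 + j1·1) = 1 + j1 → |·| ≈ 1.4142, ∠ ≈ 45.00°
pole (1 + j1·0.01) = 1 + j0.01 → |·| ≈ 1, ∠ ≈ 0.57°
|G| = 8 · 1.0308 · 1.0003 / (1.4142 · 1) ≈ 5.8329
Gain = 20 log₁₀(5.8329) ≈ 15.32 dB
∠G = (14.04° + 1.43°) − (45.00° + 0.57°) = -30.10°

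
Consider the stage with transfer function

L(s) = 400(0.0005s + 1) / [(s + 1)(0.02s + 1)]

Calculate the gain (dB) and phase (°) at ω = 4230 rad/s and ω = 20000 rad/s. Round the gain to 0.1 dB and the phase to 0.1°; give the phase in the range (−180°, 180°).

ω = 4230: -51.7 dB, -114.6°; ω = 20000: -66.0 dB, -95.6°

At ω = 4230 rad/s:
zero (1 + j4230·0.0005) = 1 + j2.115 → |·| ≈ 2.3395, ∠ ≈ 64.69°
pole (1 + j4230·1) = 1 + j4230 → |·| ≈ 4230, ∠ ≈ 89.99°
pole (1 + j4230·0.02) = 1 + j84.6 → |·| ≈ 84.606, ∠ ≈ 89.32°
|L| = 400 · 2.3395 / (4230 · 84.606) ≈ 0.0026148
Gain = 20 log₁₀(0.0026148) ≈ -51.65 dB
∠L = (64.69°) − (89.99° + 89.32°) = -114.62°

At ω = 20000 rad/s:
zero (1 + j20000·0.0005) = 1 + j10 → |·| ≈ 10.05, ∠ ≈ 84.29°
pole (1 + j20000·1) = 1 + j20000 → |·| ≈ 20000, ∠ ≈ 90.00°
pole (1 + j20000·0.02) = 1 + j400 → |·| ≈ 400, ∠ ≈ 89.86°
|L| = 400 · 10.05 / (20000 · 400) ≈ 0.0005025
Gain = 20 log₁₀(0.0005025) ≈ -65.98 dB
∠L = (84.29°) − (90.00° + 89.86°) = -95.57°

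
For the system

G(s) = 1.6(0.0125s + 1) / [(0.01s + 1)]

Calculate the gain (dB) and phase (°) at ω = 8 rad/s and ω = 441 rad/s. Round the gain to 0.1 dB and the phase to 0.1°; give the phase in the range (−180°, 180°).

At ω = 8 rad/s:
zero (1 + j8·0.0125) = 1 + j0.1 → |·| ≈ 1.005, ∠ ≈ 5.71°
pole (1 + j8·0.01) = 1 + j0.08 → |·| ≈ 1.0032, ∠ ≈ 4.57°
|G| = 1.6 · 1.005 / (1.0032) ≈ 1.6029
Gain = 20 log₁₀(1.6029) ≈ 4.10 dB
∠G = (5.71°) − (4.57°) = 1.14°

At ω = 441 rad/s:
zero (1 + j441·0.0125) = 1 + j5.5125 → |·| ≈ 5.6025, ∠ ≈ 79.72°
pole (1 + j441·0.01) = 1 + j4.41 → |·| ≈ 4.522, ∠ ≈ 77.22°
|G| = 1.6 · 5.6025 / (4.522) ≈ 1.9823
Gain = 20 log₁₀(1.9823) ≈ 5.94 dB
∠G = (79.72°) − (77.22°) = 2.50°

ω = 8: 4.1 dB, 1.1°; ω = 441: 5.9 dB, 2.5°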